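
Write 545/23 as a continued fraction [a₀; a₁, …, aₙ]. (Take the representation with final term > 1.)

545 = 23·23 + 16
23 = 1·16 + 7
16 = 2·7 + 2
7 = 3·2 + 1
2 = 2·1 + 0  (stop)
So 545/23 = [23; 1, 2, 3, 2].

[23; 1, 2, 3, 2]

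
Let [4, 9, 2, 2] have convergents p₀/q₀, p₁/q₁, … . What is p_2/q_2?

Using pₖ = aₖpₖ₋₁ + pₖ₋₂, qₖ = aₖqₖ₋₁ + qₖ₋₂ (with p₋₁=1, p₋₂=0, q₋₁=0, q₋₂=1):
  k=0: a=4, p=4, q=1
  k=1: a=9, p=37, q=9
  k=2: a=2, p=78, q=19

78/19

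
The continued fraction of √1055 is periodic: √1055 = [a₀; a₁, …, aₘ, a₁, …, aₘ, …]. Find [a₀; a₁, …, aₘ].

a₀ = ⌊√1055⌋ = 32.
With m₀=0, d₀=1 and mₖ₊₁ = dₖaₖ − mₖ, dₖ₊₁ = (n − mₖ₊₁²)/dₖ, aₖ₊₁ = ⌊(a₀+mₖ₊₁)/dₖ₊₁⌋:
  k=1: m=32, d=31, a=2
  k=2: m=30, d=5, a=12
  k=3: m=30, d=31, a=2
  k=4: m=32, d=1, a=64
d=1 and a=2a₀=64 at k=4, so the next step gives (m, d) = (32, 31) again — its k=1 value — and the period has length 4.

[32; 2, 12, 2, 64]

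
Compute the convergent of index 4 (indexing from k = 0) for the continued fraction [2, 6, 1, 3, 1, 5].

73/34

Using pₖ = aₖpₖ₋₁ + pₖ₋₂, qₖ = aₖqₖ₋₁ + qₖ₋₂ (with p₋₁=1, p₋₂=0, q₋₁=0, q₋₂=1):
  k=0: a=2, p=2, q=1
  k=1: a=6, p=13, q=6
  k=2: a=1, p=15, q=7
  k=3: a=3, p=58, q=27
  k=4: a=1, p=73, q=34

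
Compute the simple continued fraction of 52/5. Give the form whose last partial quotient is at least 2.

52 = 10*5 + 2
5 = 2*2 + 1
2 = 2*1 + 0  (stop)
So 52/5 = [10; 2, 2].

[10; 2, 2]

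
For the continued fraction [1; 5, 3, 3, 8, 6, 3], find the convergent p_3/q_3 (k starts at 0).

Using pₖ = aₖpₖ₋₁ + pₖ₋₂, qₖ = aₖqₖ₋₁ + qₖ₋₂ (with p₋₁=1, p₋₂=0, q₋₁=0, q₋₂=1):
  k=0: a=1, p=1, q=1
  k=1: a=5, p=6, q=5
  k=2: a=3, p=19, q=16
  k=3: a=3, p=63, q=53

63/53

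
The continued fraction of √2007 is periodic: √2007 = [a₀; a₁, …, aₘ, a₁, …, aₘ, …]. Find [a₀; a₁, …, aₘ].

a₀ = ⌊√2007⌋ = 44.
With m₀=0, d₀=1 and mₖ₊₁ = dₖaₖ − mₖ, dₖ₊₁ = (n − mₖ₊₁²)/dₖ, aₖ₊₁ = ⌊(a₀+mₖ₊₁)/dₖ₊₁⌋:
  k=1: m=44, d=71, a=1
  k=2: m=27, d=18, a=3
  k=3: m=27, d=71, a=1
  k=4: m=44, d=1, a=88
d=1 and a=2a₀=88 at k=4, so the next step gives (m, d) = (44, 71) again — its k=1 value — and the period has length 4.

[44; 1, 3, 1, 88]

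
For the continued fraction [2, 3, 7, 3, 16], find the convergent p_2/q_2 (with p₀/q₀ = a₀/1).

51/22

Using pₖ = aₖpₖ₋₁ + pₖ₋₂, qₖ = aₖqₖ₋₁ + qₖ₋₂ (with p₋₁=1, p₋₂=0, q₋₁=0, q₋₂=1):
  k=0: a=2, p=2, q=1
  k=1: a=3, p=7, q=3
  k=2: a=7, p=51, q=22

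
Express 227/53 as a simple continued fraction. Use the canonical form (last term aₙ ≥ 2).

227 = 4×53 + 15
53 = 3×15 + 8
15 = 1×8 + 7
8 = 1×7 + 1
7 = 7×1 + 0  (stop)
So 227/53 = [4; 3, 1, 1, 7].

[4; 3, 1, 1, 7]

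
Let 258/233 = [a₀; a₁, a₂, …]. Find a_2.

3

258 = 1·233 + 25   →  a_0 = 1
233 = 9·25 + 8   →  a_1 = 9
25 = 3·8 + 1   →  a_2 = 3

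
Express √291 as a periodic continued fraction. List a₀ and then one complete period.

a₀ = ⌊√291⌋ = 17.
With m₀=0, d₀=1 and mₖ₊₁ = dₖaₖ − mₖ, dₖ₊₁ = (n − mₖ₊₁²)/dₖ, aₖ₊₁ = ⌊(a₀+mₖ₊₁)/dₖ₊₁⌋:
  k=1: m=17, d=2, a=17
  k=2: m=17, d=1, a=34
d=1 and a=2a₀=34 at k=2, so the next step gives (m, d) = (17, 2) again — its k=1 value — and the period has length 2.

[17; 17, 34]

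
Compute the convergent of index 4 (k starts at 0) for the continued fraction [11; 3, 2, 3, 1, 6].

Using pₖ = aₖpₖ₋₁ + pₖ₋₂, qₖ = aₖqₖ₋₁ + qₖ₋₂ (with p₋₁=1, p₋₂=0, q₋₁=0, q₋₂=1):
  k=0: a=11, p=11, q=1
  k=1: a=3, p=34, q=3
  k=2: a=2, p=79, q=7
  k=3: a=3, p=271, q=24
  k=4: a=1, p=350, q=31

350/31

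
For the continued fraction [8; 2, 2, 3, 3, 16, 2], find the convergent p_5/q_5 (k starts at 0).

7679/913

Using pₖ = aₖpₖ₋₁ + pₖ₋₂, qₖ = aₖqₖ₋₁ + qₖ₋₂ (with p₋₁=1, p₋₂=0, q₋₁=0, q₋₂=1):
  k=0: a=8, p=8, q=1
  k=1: a=2, p=17, q=2
  k=2: a=2, p=42, q=5
  k=3: a=3, p=143, q=17
  k=4: a=3, p=471, q=56
  k=5: a=16, p=7679, q=913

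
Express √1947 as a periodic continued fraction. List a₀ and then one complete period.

a₀ = ⌊√1947⌋ = 44.
With m₀=0, d₀=1 and mₖ₊₁ = dₖaₖ − mₖ, dₖ₊₁ = (n − mₖ₊₁²)/dₖ, aₖ₊₁ = ⌊(a₀+mₖ₊₁)/dₖ₊₁⌋:
  k=1: m=44, d=11, a=8
  k=2: m=44, d=1, a=88
d=1 and a=2a₀=88 at k=2, so the next step gives (m, d) = (44, 11) again — its k=1 value — and the period has length 2.

[44; 8, 88]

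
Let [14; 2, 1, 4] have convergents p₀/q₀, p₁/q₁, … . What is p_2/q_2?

43/3

Using pₖ = aₖpₖ₋₁ + pₖ₋₂, qₖ = aₖqₖ₋₁ + qₖ₋₂ (with p₋₁=1, p₋₂=0, q₋₁=0, q₋₂=1):
  k=0: a=14, p=14, q=1
  k=1: a=2, p=29, q=2
  k=2: a=1, p=43, q=3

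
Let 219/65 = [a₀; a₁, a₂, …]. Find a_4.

219 = 3·65 + 24   →  a_0 = 3
65 = 2·24 + 17   →  a_1 = 2
24 = 1·17 + 7   →  a_2 = 1
17 = 2·7 + 3   →  a_3 = 2
7 = 2·3 + 1   →  a_4 = 2

2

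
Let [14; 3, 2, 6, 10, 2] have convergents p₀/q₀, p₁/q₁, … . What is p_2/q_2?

Using pₖ = aₖpₖ₋₁ + pₖ₋₂, qₖ = aₖqₖ₋₁ + qₖ₋₂ (with p₋₁=1, p₋₂=0, q₋₁=0, q₋₂=1):
  k=0: a=14, p=14, q=1
  k=1: a=3, p=43, q=3
  k=2: a=2, p=100, q=7

100/7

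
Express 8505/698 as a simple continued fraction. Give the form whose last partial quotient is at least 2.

8505 = 12*698 + 129
698 = 5*129 + 53
129 = 2*53 + 23
53 = 2*23 + 7
23 = 3*7 + 2
7 = 3*2 + 1
2 = 2*1 + 0  (stop)
So 8505/698 = [12; 5, 2, 2, 3, 3, 2].

[12; 5, 2, 2, 3, 3, 2]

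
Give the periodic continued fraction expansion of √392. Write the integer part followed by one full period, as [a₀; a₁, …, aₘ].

a₀ = ⌊√392⌋ = 19.
With m₀=0, d₀=1 and mₖ₊₁ = dₖaₖ − mₖ, dₖ₊₁ = (n − mₖ₊₁²)/dₖ, aₖ₊₁ = ⌊(a₀+mₖ₊₁)/dₖ₊₁⌋:
  k=1: m=19, d=31, a=1
  k=2: m=12, d=8, a=3
  k=3: m=12, d=31, a=1
  k=4: m=19, d=1, a=38
d=1 and a=2a₀=38 at k=4, so the next step gives (m, d) = (19, 31) again — its k=1 value — and the period has length 4.

[19; 1, 3, 1, 38]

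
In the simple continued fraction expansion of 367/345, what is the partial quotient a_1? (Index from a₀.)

15

367 = 1·345 + 22   →  a_0 = 1
345 = 15·22 + 15   →  a_1 = 15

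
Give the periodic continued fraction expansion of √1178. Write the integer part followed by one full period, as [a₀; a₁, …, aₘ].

a₀ = ⌊√1178⌋ = 34.
With m₀=0, d₀=1 and mₖ₊₁ = dₖaₖ − mₖ, dₖ₊₁ = (n − mₖ₊₁²)/dₖ, aₖ₊₁ = ⌊(a₀+mₖ₊₁)/dₖ₊₁⌋:
  k=1: m=34, d=22, a=3
  k=2: m=32, d=7, a=9
  k=3: m=31, d=31, a=2
  k=4: m=31, d=7, a=9
  k=5: m=32, d=22, a=3
  k=6: m=34, d=1, a=68
d=1 and a=2a₀=68 at k=6, so the next step gives (m, d) = (34, 22) again — its k=1 value — and the period has length 6.

[34; 3, 9, 2, 9, 3, 68]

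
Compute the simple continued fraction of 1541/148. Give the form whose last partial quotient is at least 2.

[10; 2, 2, 2, 1, 8]

1541 = 10×148 + 61
148 = 2×61 + 26
61 = 2×26 + 9
26 = 2×9 + 8
9 = 1×8 + 1
8 = 8×1 + 0  (stop)
So 1541/148 = [10; 2, 2, 2, 1, 8].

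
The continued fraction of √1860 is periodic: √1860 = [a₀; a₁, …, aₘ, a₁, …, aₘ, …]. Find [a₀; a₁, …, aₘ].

a₀ = ⌊√1860⌋ = 43.

[43; 7, 1, 4, 1, 7, 86]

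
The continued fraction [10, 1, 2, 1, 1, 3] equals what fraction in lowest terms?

Fold from the inside: start with 3/1.
  1 + 1/3 = 4/3
  1 + 3/4 = 7/4
  2 + 4/7 = 18/7
  1 + 7/18 = 25/18
  10 + 18/25 = 268/25

268/25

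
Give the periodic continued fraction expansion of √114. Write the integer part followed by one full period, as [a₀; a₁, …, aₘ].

[10; 1, 2, 10, 2, 1, 20]

a₀ = ⌊√114⌋ = 10.
With m₀=0, d₀=1 and mₖ₊₁ = dₖaₖ − mₖ, dₖ₊₁ = (n − mₖ₊₁²)/dₖ, aₖ₊₁ = ⌊(a₀+mₖ₊₁)/dₖ₊₁⌋:
  k=1: m=10, d=14, a=1
  k=2: m=4, d=7, a=2
  k=3: m=10, d=2, a=10
  k=4: m=10, d=7, a=2
  k=5: m=4, d=14, a=1
  k=6: m=10, d=1, a=20
d=1 and a=2a₀=20 at k=6, so the next step gives (m, d) = (10, 14) again — its k=1 value — and the period has length 6.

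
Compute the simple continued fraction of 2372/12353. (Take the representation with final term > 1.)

2372 = 0×12353 + 2372
12353 = 5×2372 + 493
2372 = 4×493 + 400
493 = 1×400 + 93
400 = 4×93 + 28
93 = 3×28 + 9
28 = 3×9 + 1
9 = 9×1 + 0  (stop)
So 2372/12353 = [0; 5, 4, 1, 4, 3, 3, 9].

[0; 5, 4, 1, 4, 3, 3, 9]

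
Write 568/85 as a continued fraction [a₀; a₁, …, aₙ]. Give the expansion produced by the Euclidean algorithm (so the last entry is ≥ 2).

568 = 6×85 + 58
85 = 1×58 + 27
58 = 2×27 + 4
27 = 6×4 + 3
4 = 1×3 + 1
3 = 3×1 + 0  (stop)
So 568/85 = [6; 1, 2, 6, 1, 3].

[6; 1, 2, 6, 1, 3]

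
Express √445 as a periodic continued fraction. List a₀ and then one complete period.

a₀ = ⌊√445⌋ = 21.
With m₀=0, d₀=1 and mₖ₊₁ = dₖaₖ − mₖ, dₖ₊₁ = (n − mₖ₊₁²)/dₖ, aₖ₊₁ = ⌊(a₀+mₖ₊₁)/dₖ₊₁⌋:
  k=1: m=21, d=4, a=10
  k=2: m=19, d=21, a=1
  k=3: m=2, d=21, a=1
  k=4: m=19, d=4, a=10
  k=5: m=21, d=1, a=42
d=1 and a=2a₀=42 at k=5, so the next step gives (m, d) = (21, 4) again — its k=1 value — and the period has length 5.

[21; 10, 1, 1, 10, 42]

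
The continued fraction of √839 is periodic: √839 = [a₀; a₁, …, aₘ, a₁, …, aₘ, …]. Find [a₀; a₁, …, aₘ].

[28; 1, 27, 1, 56]

a₀ = ⌊√839⌋ = 28.
With m₀=0, d₀=1 and mₖ₊₁ = dₖaₖ − mₖ, dₖ₊₁ = (n − mₖ₊₁²)/dₖ, aₖ₊₁ = ⌊(a₀+mₖ₊₁)/dₖ₊₁⌋:
  k=1: m=28, d=55, a=1
  k=2: m=27, d=2, a=27
  k=3: m=27, d=55, a=1
  k=4: m=28, d=1, a=56
d=1 and a=2a₀=56 at k=4, so the next step gives (m, d) = (28, 55) again — its k=1 value — and the period has length 4.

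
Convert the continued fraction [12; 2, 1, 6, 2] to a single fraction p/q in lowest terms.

Using pₖ = aₖpₖ₋₁ + pₖ₋₂ and qₖ = aₖqₖ₋₁ + qₖ₋₂:
  k=0: a=12, p=12, q=1
  k=1: a=2, p=25, q=2
  k=2: a=1, p=37, q=3
  k=3: a=6, p=247, q=20
  k=4: a=2, p=531, q=43

531/43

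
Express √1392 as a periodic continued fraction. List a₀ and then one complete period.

[37; 3, 4, 3, 74]

a₀ = ⌊√1392⌋ = 37.
With m₀=0, d₀=1 and mₖ₊₁ = dₖaₖ − mₖ, dₖ₊₁ = (n − mₖ₊₁²)/dₖ, aₖ₊₁ = ⌊(a₀+mₖ₊₁)/dₖ₊₁⌋:
  k=1: m=37, d=23, a=3
  k=2: m=32, d=16, a=4
  k=3: m=32, d=23, a=3
  k=4: m=37, d=1, a=74
d=1 and a=2a₀=74 at k=4, so the next step gives (m, d) = (37, 23) again — its k=1 value — and the period has length 4.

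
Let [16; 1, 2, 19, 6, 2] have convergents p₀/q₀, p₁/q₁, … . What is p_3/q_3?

967/58

Using pₖ = aₖpₖ₋₁ + pₖ₋₂, qₖ = aₖqₖ₋₁ + qₖ₋₂ (with p₋₁=1, p₋₂=0, q₋₁=0, q₋₂=1):
  k=0: a=16, p=16, q=1
  k=1: a=1, p=17, q=1
  k=2: a=2, p=50, q=3
  k=3: a=19, p=967, q=58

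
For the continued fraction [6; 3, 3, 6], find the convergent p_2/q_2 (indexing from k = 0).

63/10

Using pₖ = aₖpₖ₋₁ + pₖ₋₂, qₖ = aₖqₖ₋₁ + qₖ₋₂ (with p₋₁=1, p₋₂=0, q₋₁=0, q₋₂=1):
  k=0: a=6, p=6, q=1
  k=1: a=3, p=19, q=3
  k=2: a=3, p=63, q=10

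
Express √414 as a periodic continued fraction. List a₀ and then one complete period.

a₀ = ⌊√414⌋ = 20.
With m₀=0, d₀=1 and mₖ₊₁ = dₖaₖ − mₖ, dₖ₊₁ = (n − mₖ₊₁²)/dₖ, aₖ₊₁ = ⌊(a₀+mₖ₊₁)/dₖ₊₁⌋:
  k=1: m=20, d=14, a=2
  k=2: m=8, d=25, a=1
  k=3: m=17, d=5, a=7
  k=4: m=18, d=18, a=2
  k=5: m=18, d=5, a=7
  k=6: m=17, d=25, a=1
  k=7: m=8, d=14, a=2
  k=8: m=20, d=1, a=40
d=1 and a=2a₀=40 at k=8, so the next step gives (m, d) = (20, 14) again — its k=1 value — and the period has length 8.

[20; 2, 1, 7, 2, 7, 1, 2, 40]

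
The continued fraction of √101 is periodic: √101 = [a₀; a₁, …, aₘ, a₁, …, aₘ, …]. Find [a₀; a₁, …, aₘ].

[10; 20]

a₀ = ⌊√101⌋ = 10.
With m₀=0, d₀=1 and mₖ₊₁ = dₖaₖ − mₖ, dₖ₊₁ = (n − mₖ₊₁²)/dₖ, aₖ₊₁ = ⌊(a₀+mₖ₊₁)/dₖ₊₁⌋:
  k=1: m=10, d=1, a=20
d=1 and a=2a₀=20 at k=1, so the next step gives (m, d) = (10, 1) again — its k=1 value — and the period has length 1.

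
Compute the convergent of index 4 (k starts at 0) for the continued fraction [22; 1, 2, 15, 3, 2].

Using pₖ = aₖpₖ₋₁ + pₖ₋₂, qₖ = aₖqₖ₋₁ + qₖ₋₂ (with p₋₁=1, p₋₂=0, q₋₁=0, q₋₂=1):
  k=0: a=22, p=22, q=1
  k=1: a=1, p=23, q=1
  k=2: a=2, p=68, q=3
  k=3: a=15, p=1043, q=46
  k=4: a=3, p=3197, q=141

3197/141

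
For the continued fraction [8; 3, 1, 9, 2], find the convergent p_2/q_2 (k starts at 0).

Using pₖ = aₖpₖ₋₁ + pₖ₋₂, qₖ = aₖqₖ₋₁ + qₖ₋₂ (with p₋₁=1, p₋₂=0, q₋₁=0, q₋₂=1):
  k=0: a=8, p=8, q=1
  k=1: a=3, p=25, q=3
  k=2: a=1, p=33, q=4

33/4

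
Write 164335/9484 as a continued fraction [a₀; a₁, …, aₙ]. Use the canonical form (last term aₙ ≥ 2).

164335 = 17×9484 + 3107
9484 = 3×3107 + 163
3107 = 19×163 + 10
163 = 16×10 + 3
10 = 3×3 + 1
3 = 3×1 + 0  (stop)
So 164335/9484 = [17; 3, 19, 16, 3, 3].

[17; 3, 19, 16, 3, 3]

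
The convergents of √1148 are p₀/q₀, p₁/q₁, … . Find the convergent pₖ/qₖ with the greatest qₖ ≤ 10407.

165887/4896

√1148 = [33; 1, 7, 2, 16, 2, 7, 1, 66, …] (period length 8).
Convergents:
  p_0/q_0 = 33/1
  p_1/q_1 = 34/1
  p_2/q_2 = 271/8
  p_3/q_3 = 576/17
  p_4/q_4 = 9487/280
  p_5/q_5 = 19550/577
  p_6/q_6 = 146337/4319
  p_7/q_7 = 165887/4896
  p_8/q_8 = 11094879/327455
q_7 = 4896 ≤ 10407 < 327455 = q_8, so the answer is 165887/4896.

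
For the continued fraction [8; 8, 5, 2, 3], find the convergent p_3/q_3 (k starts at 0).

Using pₖ = aₖpₖ₋₁ + pₖ₋₂, qₖ = aₖqₖ₋₁ + qₖ₋₂ (with p₋₁=1, p₋₂=0, q₋₁=0, q₋₂=1):
  k=0: a=8, p=8, q=1
  k=1: a=8, p=65, q=8
  k=2: a=5, p=333, q=41
  k=3: a=2, p=731, q=90

731/90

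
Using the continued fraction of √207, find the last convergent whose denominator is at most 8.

72/5

√207 = [14; 2, 1, 1, 2, 1, 1, 2, 28, …] (period length 8).
Convergents:
  p_0/q_0 = 14/1
  p_1/q_1 = 29/2
  p_2/q_2 = 43/3
  p_3/q_3 = 72/5
  p_4/q_4 = 187/13
q_3 = 5 ≤ 8 < 13 = q_4, so the answer is 72/5.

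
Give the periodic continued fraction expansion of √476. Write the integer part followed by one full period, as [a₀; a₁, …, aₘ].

[21; 1, 4, 2, 10, 2, 4, 1, 42]

a₀ = ⌊√476⌋ = 21.
With m₀=0, d₀=1 and mₖ₊₁ = dₖaₖ − mₖ, dₖ₊₁ = (n − mₖ₊₁²)/dₖ, aₖ₊₁ = ⌊(a₀+mₖ₊₁)/dₖ₊₁⌋:
  k=1: m=21, d=35, a=1
  k=2: m=14, d=8, a=4
  k=3: m=18, d=19, a=2
  k=4: m=20, d=4, a=10
  k=5: m=20, d=19, a=2
  k=6: m=18, d=8, a=4
  k=7: m=14, d=35, a=1
  k=8: m=21, d=1, a=42
d=1 and a=2a₀=42 at k=8, so the next step gives (m, d) = (21, 35) again — its k=1 value — and the period has length 8.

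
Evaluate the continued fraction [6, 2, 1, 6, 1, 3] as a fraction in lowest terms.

565/89

Using pₖ = aₖpₖ₋₁ + pₖ₋₂ and qₖ = aₖqₖ₋₁ + qₖ₋₂:
  k=0: a=6, p=6, q=1
  k=1: a=2, p=13, q=2
  k=2: a=1, p=19, q=3
  k=3: a=6, p=127, q=20
  k=4: a=1, p=146, q=23
  k=5: a=3, p=565, q=89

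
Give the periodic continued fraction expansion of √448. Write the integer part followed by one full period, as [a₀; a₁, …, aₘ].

a₀ = ⌊√448⌋ = 21.
With m₀=0, d₀=1 and mₖ₊₁ = dₖaₖ − mₖ, dₖ₊₁ = (n − mₖ₊₁²)/dₖ, aₖ₊₁ = ⌊(a₀+mₖ₊₁)/dₖ₊₁⌋:
  k=1: m=21, d=7, a=6
  k=2: m=21, d=1, a=42
d=1 and a=2a₀=42 at k=2, so the next step gives (m, d) = (21, 7) again — its k=1 value — and the period has length 2.

[21; 6, 42]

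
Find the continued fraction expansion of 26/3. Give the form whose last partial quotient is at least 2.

[8; 1, 2]

26 = 8*3 + 2
3 = 1*2 + 1
2 = 2*1 + 0  (stop)
So 26/3 = [8; 1, 2].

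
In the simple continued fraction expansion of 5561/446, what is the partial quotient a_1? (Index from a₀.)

5561 = 12·446 + 209   →  a_0 = 12
446 = 2·209 + 28   →  a_1 = 2

2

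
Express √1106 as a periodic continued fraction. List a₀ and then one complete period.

[33; 3, 1, 8, 1, 3, 66]

a₀ = ⌊√1106⌋ = 33.
With m₀=0, d₀=1 and mₖ₊₁ = dₖaₖ − mₖ, dₖ₊₁ = (n − mₖ₊₁²)/dₖ, aₖ₊₁ = ⌊(a₀+mₖ₊₁)/dₖ₊₁⌋:
  k=1: m=33, d=17, a=3
  k=2: m=18, d=46, a=1
  k=3: m=28, d=7, a=8
  k=4: m=28, d=46, a=1
  k=5: m=18, d=17, a=3
  k=6: m=33, d=1, a=66
d=1 and a=2a₀=66 at k=6, so the next step gives (m, d) = (33, 17) again — its k=1 value — and the period has length 6.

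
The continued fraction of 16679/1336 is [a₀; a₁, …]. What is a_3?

2

16679 = 12·1336 + 647   →  a_0 = 12
1336 = 2·647 + 42   →  a_1 = 2
647 = 15·42 + 17   →  a_2 = 15
42 = 2·17 + 8   →  a_3 = 2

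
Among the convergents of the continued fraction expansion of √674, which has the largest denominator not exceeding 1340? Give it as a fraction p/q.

√674 = [25; 1, 24, 1, 50, …] (period length 4).
Convergents:
  p_0/q_0 = 25/1
  p_1/q_1 = 26/1
  p_2/q_2 = 649/25
  p_3/q_3 = 675/26
  p_4/q_4 = 34399/1325
  p_5/q_5 = 35074/1351
q_4 = 1325 ≤ 1340 < 1351 = q_5, so the answer is 34399/1325.

34399/1325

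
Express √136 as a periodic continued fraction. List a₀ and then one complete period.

a₀ = ⌊√136⌋ = 11.
With m₀=0, d₀=1 and mₖ₊₁ = dₖaₖ − mₖ, dₖ₊₁ = (n − mₖ₊₁²)/dₖ, aₖ₊₁ = ⌊(a₀+mₖ₊₁)/dₖ₊₁⌋:
  k=1: m=11, d=15, a=1
  k=2: m=4, d=8, a=1
  k=3: m=4, d=15, a=1
  k=4: m=11, d=1, a=22
d=1 and a=2a₀=22 at k=4, so the next step gives (m, d) = (11, 15) again — its k=1 value — and the period has length 4.

[11; 1, 1, 1, 22]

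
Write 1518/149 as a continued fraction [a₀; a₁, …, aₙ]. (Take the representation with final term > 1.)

1518 = 10*149 + 28
149 = 5*28 + 9
28 = 3*9 + 1
9 = 9*1 + 0  (stop)
So 1518/149 = [10; 5, 3, 9].

[10; 5, 3, 9]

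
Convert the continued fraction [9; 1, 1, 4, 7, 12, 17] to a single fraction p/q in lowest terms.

Fold from the inside: start with 17/1.
  12 + 1/17 = 205/17
  7 + 17/205 = 1452/205
  4 + 205/1452 = 6013/1452
  1 + 1452/6013 = 7465/6013
  1 + 6013/7465 = 13478/7465
  9 + 7465/13478 = 128767/13478

128767/13478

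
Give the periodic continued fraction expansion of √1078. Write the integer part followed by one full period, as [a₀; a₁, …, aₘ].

a₀ = ⌊√1078⌋ = 32.
With m₀=0, d₀=1 and mₖ₊₁ = dₖaₖ − mₖ, dₖ₊₁ = (n − mₖ₊₁²)/dₖ, aₖ₊₁ = ⌊(a₀+mₖ₊₁)/dₖ₊₁⌋:
  k=1: m=32, d=54, a=1
  k=2: m=22, d=11, a=4
  k=3: m=22, d=54, a=1
  k=4: m=32, d=1, a=64
d=1 and a=2a₀=64 at k=4, so the next step gives (m, d) = (32, 54) again — its k=1 value — and the period has length 4.

[32; 1, 4, 1, 64]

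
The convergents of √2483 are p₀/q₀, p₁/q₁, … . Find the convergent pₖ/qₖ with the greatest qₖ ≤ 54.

2342/47

√2483 = [49; 1, 4, 1, 6, 1, 4, 1, 98, …] (period length 8).
Convergents:
  p_0/q_0 = 49/1
  p_1/q_1 = 50/1
  p_2/q_2 = 249/5
  p_3/q_3 = 299/6
  p_4/q_4 = 2043/41
  p_5/q_5 = 2342/47
  p_6/q_6 = 11411/229
q_5 = 47 ≤ 54 < 229 = q_6, so the answer is 2342/47.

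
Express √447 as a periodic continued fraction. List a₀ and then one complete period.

[21; 7, 42]

a₀ = ⌊√447⌋ = 21.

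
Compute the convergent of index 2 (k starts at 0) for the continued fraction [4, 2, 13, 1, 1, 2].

Using pₖ = aₖpₖ₋₁ + pₖ₋₂, qₖ = aₖqₖ₋₁ + qₖ₋₂ (with p₋₁=1, p₋₂=0, q₋₁=0, q₋₂=1):
  k=0: a=4, p=4, q=1
  k=1: a=2, p=9, q=2
  k=2: a=13, p=121, q=27

121/27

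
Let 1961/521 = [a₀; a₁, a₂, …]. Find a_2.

1961 = 3·521 + 398   →  a_0 = 3
521 = 1·398 + 123   →  a_1 = 1
398 = 3·123 + 29   →  a_2 = 3

3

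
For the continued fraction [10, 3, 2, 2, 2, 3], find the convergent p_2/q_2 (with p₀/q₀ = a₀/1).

72/7

Using pₖ = aₖpₖ₋₁ + pₖ₋₂, qₖ = aₖqₖ₋₁ + qₖ₋₂ (with p₋₁=1, p₋₂=0, q₋₁=0, q₋₂=1):
  k=0: a=10, p=10, q=1
  k=1: a=3, p=31, q=3
  k=2: a=2, p=72, q=7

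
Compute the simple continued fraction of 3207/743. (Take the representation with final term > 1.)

3207 = 4·743 + 235
743 = 3·235 + 38
235 = 6·38 + 7
38 = 5·7 + 3
7 = 2·3 + 1
3 = 3·1 + 0  (stop)
So 3207/743 = [4; 3, 6, 5, 2, 3].

[4; 3, 6, 5, 2, 3]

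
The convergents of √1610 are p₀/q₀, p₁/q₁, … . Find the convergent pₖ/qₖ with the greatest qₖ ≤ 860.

√1610 = [40; 8, 80, …] (period length 2).
Convergents:
  p_0/q_0 = 40/1
  p_1/q_1 = 321/8
  p_2/q_2 = 25720/641
  p_3/q_3 = 206081/5136
q_2 = 641 ≤ 860 < 5136 = q_3, so the answer is 25720/641.

25720/641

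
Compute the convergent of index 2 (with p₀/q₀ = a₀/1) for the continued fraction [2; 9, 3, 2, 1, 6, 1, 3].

Using pₖ = aₖpₖ₋₁ + pₖ₋₂, qₖ = aₖqₖ₋₁ + qₖ₋₂ (with p₋₁=1, p₋₂=0, q₋₁=0, q₋₂=1):
  k=0: a=2, p=2, q=1
  k=1: a=9, p=19, q=9
  k=2: a=3, p=59, q=28

59/28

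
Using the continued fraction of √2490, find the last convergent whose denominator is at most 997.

49351/989

√2490 = [49; 1, 8, 1, 98, …] (period length 4).
Convergents:
  p_0/q_0 = 49/1
  p_1/q_1 = 50/1
  p_2/q_2 = 449/9
  p_3/q_3 = 499/10
  p_4/q_4 = 49351/989
  p_5/q_5 = 49850/999
q_4 = 989 ≤ 997 < 999 = q_5, so the answer is 49351/989.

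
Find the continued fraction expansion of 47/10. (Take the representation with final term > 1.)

[4; 1, 2, 3]

47 = 4*10 + 7
10 = 1*7 + 3
7 = 2*3 + 1
3 = 3*1 + 0  (stop)
So 47/10 = [4; 1, 2, 3].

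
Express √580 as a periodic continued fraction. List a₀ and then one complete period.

[24; 12, 48]

a₀ = ⌊√580⌋ = 24.
With m₀=0, d₀=1 and mₖ₊₁ = dₖaₖ − mₖ, dₖ₊₁ = (n − mₖ₊₁²)/dₖ, aₖ₊₁ = ⌊(a₀+mₖ₊₁)/dₖ₊₁⌋:
  k=1: m=24, d=4, a=12
  k=2: m=24, d=1, a=48
d=1 and a=2a₀=48 at k=2, so the next step gives (m, d) = (24, 4) again — its k=1 value — and the period has length 2.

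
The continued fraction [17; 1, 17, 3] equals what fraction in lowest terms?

Using pₖ = aₖpₖ₋₁ + pₖ₋₂ and qₖ = aₖqₖ₋₁ + qₖ₋₂:
  k=0: a=17, p=17, q=1
  k=1: a=1, p=18, q=1
  k=2: a=17, p=323, q=18
  k=3: a=3, p=987, q=55

987/55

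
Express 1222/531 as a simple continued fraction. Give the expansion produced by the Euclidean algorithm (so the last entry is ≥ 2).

1222 = 2×531 + 160
531 = 3×160 + 51
160 = 3×51 + 7
51 = 7×7 + 2
7 = 3×2 + 1
2 = 2×1 + 0  (stop)
So 1222/531 = [2; 3, 3, 7, 3, 2].

[2; 3, 3, 7, 3, 2]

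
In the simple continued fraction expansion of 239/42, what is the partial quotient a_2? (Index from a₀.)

239 = 5·42 + 29   →  a_0 = 5
42 = 1·29 + 13   →  a_1 = 1
29 = 2·13 + 3   →  a_2 = 2

2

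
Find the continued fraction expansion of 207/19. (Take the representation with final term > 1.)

207 = 10·19 + 17
19 = 1·17 + 2
17 = 8·2 + 1
2 = 2·1 + 0  (stop)
So 207/19 = [10; 1, 8, 2].

[10; 1, 8, 2]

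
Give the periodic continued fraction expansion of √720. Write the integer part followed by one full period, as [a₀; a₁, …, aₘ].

a₀ = ⌊√720⌋ = 26.
With m₀=0, d₀=1 and mₖ₊₁ = dₖaₖ − mₖ, dₖ₊₁ = (n − mₖ₊₁²)/dₖ, aₖ₊₁ = ⌊(a₀+mₖ₊₁)/dₖ₊₁⌋:
  k=1: m=26, d=44, a=1
  k=2: m=18, d=9, a=4
  k=3: m=18, d=44, a=1
  k=4: m=26, d=1, a=52
d=1 and a=2a₀=52 at k=4, so the next step gives (m, d) = (26, 44) again — its k=1 value — and the period has length 4.

[26; 1, 4, 1, 52]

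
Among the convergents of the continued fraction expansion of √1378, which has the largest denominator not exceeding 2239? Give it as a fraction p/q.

√1378 = [37; 8, 4, 4, 8, 74, …] (period length 5).
Convergents:
  p_0/q_0 = 37/1
  p_1/q_1 = 297/8
  p_2/q_2 = 1225/33
  p_3/q_3 = 5197/140
  p_4/q_4 = 42801/1153
  p_5/q_5 = 3172471/85462
q_4 = 1153 ≤ 2239 < 85462 = q_5, so the answer is 42801/1153.

42801/1153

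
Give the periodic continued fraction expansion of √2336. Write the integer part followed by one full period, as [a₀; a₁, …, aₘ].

a₀ = ⌊√2336⌋ = 48.

[48; 3, 96]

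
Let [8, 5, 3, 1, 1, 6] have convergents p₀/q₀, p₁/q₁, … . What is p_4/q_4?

Using pₖ = aₖpₖ₋₁ + pₖ₋₂, qₖ = aₖqₖ₋₁ + qₖ₋₂ (with p₋₁=1, p₋₂=0, q₋₁=0, q₋₂=1):
  k=0: a=8, p=8, q=1
  k=1: a=5, p=41, q=5
  k=2: a=3, p=131, q=16
  k=3: a=1, p=172, q=21
  k=4: a=1, p=303, q=37

303/37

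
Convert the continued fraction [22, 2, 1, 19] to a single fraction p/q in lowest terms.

1318/59

Using pₖ = aₖpₖ₋₁ + pₖ₋₂ and qₖ = aₖqₖ₋₁ + qₖ₋₂:
  k=0: a=22, p=22, q=1
  k=1: a=2, p=45, q=2
  k=2: a=1, p=67, q=3
  k=3: a=19, p=1318, q=59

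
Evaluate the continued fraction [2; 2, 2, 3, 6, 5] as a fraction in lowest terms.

1331/552

Using pₖ = aₖpₖ₋₁ + pₖ₋₂ and qₖ = aₖqₖ₋₁ + qₖ₋₂:
  k=0: a=2, p=2, q=1
  k=1: a=2, p=5, q=2
  k=2: a=2, p=12, q=5
  k=3: a=3, p=41, q=17
  k=4: a=6, p=258, q=107
  k=5: a=5, p=1331, q=552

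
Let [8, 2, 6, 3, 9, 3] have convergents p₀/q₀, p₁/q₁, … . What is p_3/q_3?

Using pₖ = aₖpₖ₋₁ + pₖ₋₂, qₖ = aₖqₖ₋₁ + qₖ₋₂ (with p₋₁=1, p₋₂=0, q₋₁=0, q₋₂=1):
  k=0: a=8, p=8, q=1
  k=1: a=2, p=17, q=2
  k=2: a=6, p=110, q=13
  k=3: a=3, p=347, q=41

347/41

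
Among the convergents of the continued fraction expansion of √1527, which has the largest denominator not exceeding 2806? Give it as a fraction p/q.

√1527 = [39; 13, 78, …] (period length 2).
Convergents:
  p_0/q_0 = 39/1
  p_1/q_1 = 508/13
  p_2/q_2 = 39663/1015
  p_3/q_3 = 516127/13208
q_2 = 1015 ≤ 2806 < 13208 = q_3, so the answer is 39663/1015.

39663/1015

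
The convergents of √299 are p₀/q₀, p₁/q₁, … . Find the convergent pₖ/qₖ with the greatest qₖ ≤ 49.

415/24

√299 = [17; 3, 2, 3, 34, …] (period length 4).
Convergents:
  p_0/q_0 = 17/1
  p_1/q_1 = 52/3
  p_2/q_2 = 121/7
  p_3/q_3 = 415/24
  p_4/q_4 = 14231/823
q_3 = 24 ≤ 49 < 823 = q_4, so the answer is 415/24.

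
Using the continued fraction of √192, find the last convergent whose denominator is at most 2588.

√192 = [13; 1, 5, 1, 26, …] (period length 4).
Convergents:
  p_0/q_0 = 13/1
  p_1/q_1 = 14/1
  p_2/q_2 = 83/6
  p_3/q_3 = 97/7
  p_4/q_4 = 2605/188
  p_5/q_5 = 2702/195
  p_6/q_6 = 16115/1163
  p_7/q_7 = 18817/1358
  p_8/q_8 = 505357/36471
q_7 = 1358 ≤ 2588 < 36471 = q_8, so the answer is 18817/1358.

18817/1358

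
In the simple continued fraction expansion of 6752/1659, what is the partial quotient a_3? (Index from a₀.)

6752 = 4·1659 + 116   →  a_0 = 4
1659 = 14·116 + 35   →  a_1 = 14
116 = 3·35 + 11   →  a_2 = 3
35 = 3·11 + 2   →  a_3 = 3

3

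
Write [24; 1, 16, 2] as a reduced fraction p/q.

873/35

Using pₖ = aₖpₖ₋₁ + pₖ₋₂ and qₖ = aₖqₖ₋₁ + qₖ₋₂:
  k=0: a=24, p=24, q=1
  k=1: a=1, p=25, q=1
  k=2: a=16, p=424, q=17
  k=3: a=2, p=873, q=35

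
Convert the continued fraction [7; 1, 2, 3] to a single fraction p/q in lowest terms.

77/10

Using pₖ = aₖpₖ₋₁ + pₖ₋₂ and qₖ = aₖqₖ₋₁ + qₖ₋₂:
  k=0: a=7, p=7, q=1
  k=1: a=1, p=8, q=1
  k=2: a=2, p=23, q=3
  k=3: a=3, p=77, q=10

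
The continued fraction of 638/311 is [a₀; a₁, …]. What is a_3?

638 = 2·311 + 16   →  a_0 = 2
311 = 19·16 + 7   →  a_1 = 19
16 = 2·7 + 2   →  a_2 = 2
7 = 3·2 + 1   →  a_3 = 3

3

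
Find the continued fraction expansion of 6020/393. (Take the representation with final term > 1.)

6020 = 15*393 + 125
393 = 3*125 + 18
125 = 6*18 + 17
18 = 1*17 + 1
17 = 17*1 + 0  (stop)
So 6020/393 = [15; 3, 6, 1, 17].

[15; 3, 6, 1, 17]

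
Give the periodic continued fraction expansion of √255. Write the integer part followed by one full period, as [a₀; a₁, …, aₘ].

a₀ = ⌊√255⌋ = 15.
With m₀=0, d₀=1 and mₖ₊₁ = dₖaₖ − mₖ, dₖ₊₁ = (n − mₖ₊₁²)/dₖ, aₖ₊₁ = ⌊(a₀+mₖ₊₁)/dₖ₊₁⌋:
  k=1: m=15, d=30, a=1
  k=2: m=15, d=1, a=30
d=1 and a=2a₀=30 at k=2, so the next step gives (m, d) = (15, 30) again — its k=1 value — and the period has length 2.

[15; 1, 30]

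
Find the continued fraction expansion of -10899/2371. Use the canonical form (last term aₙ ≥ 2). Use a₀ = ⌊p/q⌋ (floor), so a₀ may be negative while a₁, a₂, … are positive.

[-5; 2, 2, 12, 12, 1, 2]

-10899 = -5×2371 + 956
2371 = 2×956 + 459
956 = 2×459 + 38
459 = 12×38 + 3
38 = 12×3 + 2
3 = 1×2 + 1
2 = 2×1 + 0  (stop)
So -10899/2371 = [-5; 2, 2, 12, 12, 1, 2].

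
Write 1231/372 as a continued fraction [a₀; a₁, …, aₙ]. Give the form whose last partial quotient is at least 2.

1231 = 3*372 + 115
372 = 3*115 + 27
115 = 4*27 + 7
27 = 3*7 + 6
7 = 1*6 + 1
6 = 6*1 + 0  (stop)
So 1231/372 = [3; 3, 4, 3, 1, 6].

[3; 3, 4, 3, 1, 6]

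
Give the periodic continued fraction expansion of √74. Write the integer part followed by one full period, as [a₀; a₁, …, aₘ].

[8; 1, 1, 1, 1, 16]

a₀ = ⌊√74⌋ = 8.
With m₀=0, d₀=1 and mₖ₊₁ = dₖaₖ − mₖ, dₖ₊₁ = (n − mₖ₊₁²)/dₖ, aₖ₊₁ = ⌊(a₀+mₖ₊₁)/dₖ₊₁⌋:
  k=1: m=8, d=10, a=1
  k=2: m=2, d=7, a=1
  k=3: m=5, d=7, a=1
  k=4: m=2, d=10, a=1
  k=5: m=8, d=1, a=16
d=1 and a=2a₀=16 at k=5, so the next step gives (m, d) = (8, 10) again — its k=1 value — and the period has length 5.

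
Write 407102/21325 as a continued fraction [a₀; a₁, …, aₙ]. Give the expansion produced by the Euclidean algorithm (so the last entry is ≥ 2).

407102 = 19*21325 + 1927
21325 = 11*1927 + 128
1927 = 15*128 + 7
128 = 18*7 + 2
7 = 3*2 + 1
2 = 2*1 + 0  (stop)
So 407102/21325 = [19; 11, 15, 18, 3, 2].

[19; 11, 15, 18, 3, 2]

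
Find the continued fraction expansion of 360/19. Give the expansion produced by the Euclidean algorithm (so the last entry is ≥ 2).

[18; 1, 18]

360 = 18*19 + 18
19 = 1*18 + 1
18 = 18*1 + 0  (stop)
So 360/19 = [18; 1, 18].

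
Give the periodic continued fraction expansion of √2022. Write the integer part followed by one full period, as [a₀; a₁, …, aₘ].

[44; 1, 28, 1, 88]

a₀ = ⌊√2022⌋ = 44.
With m₀=0, d₀=1 and mₖ₊₁ = dₖaₖ − mₖ, dₖ₊₁ = (n − mₖ₊₁²)/dₖ, aₖ₊₁ = ⌊(a₀+mₖ₊₁)/dₖ₊₁⌋:
  k=1: m=44, d=86, a=1
  k=2: m=42, d=3, a=28
  k=3: m=42, d=86, a=1
  k=4: m=44, d=1, a=88
d=1 and a=2a₀=88 at k=4, so the next step gives (m, d) = (44, 86) again — its k=1 value — and the period has length 4.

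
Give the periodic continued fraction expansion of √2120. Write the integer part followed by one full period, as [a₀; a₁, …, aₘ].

a₀ = ⌊√2120⌋ = 46.
With m₀=0, d₀=1 and mₖ₊₁ = dₖaₖ − mₖ, dₖ₊₁ = (n − mₖ₊₁²)/dₖ, aₖ₊₁ = ⌊(a₀+mₖ₊₁)/dₖ₊₁⌋:
  k=1: m=46, d=4, a=23
  k=2: m=46, d=1, a=92
d=1 and a=2a₀=92 at k=2, so the next step gives (m, d) = (46, 4) again — its k=1 value — and the period has length 2.

[46; 23, 92]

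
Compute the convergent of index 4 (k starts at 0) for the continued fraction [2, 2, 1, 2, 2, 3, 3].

45/19

Using pₖ = aₖpₖ₋₁ + pₖ₋₂, qₖ = aₖqₖ₋₁ + qₖ₋₂ (with p₋₁=1, p₋₂=0, q₋₁=0, q₋₂=1):
  k=0: a=2, p=2, q=1
  k=1: a=2, p=5, q=2
  k=2: a=1, p=7, q=3
  k=3: a=2, p=19, q=8
  k=4: a=2, p=45, q=19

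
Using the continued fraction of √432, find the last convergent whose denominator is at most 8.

104/5

√432 = [20; 1, 3, 1, 1, 1, 3, 1, 40, …] (period length 8).
Convergents:
  p_0/q_0 = 20/1
  p_1/q_1 = 21/1
  p_2/q_2 = 83/4
  p_3/q_3 = 104/5
  p_4/q_4 = 187/9
q_3 = 5 ≤ 8 < 9 = q_4, so the answer is 104/5.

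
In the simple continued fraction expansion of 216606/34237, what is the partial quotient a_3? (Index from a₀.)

216606 = 6·34237 + 11184   →  a_0 = 6
34237 = 3·11184 + 685   →  a_1 = 3
11184 = 16·685 + 224   →  a_2 = 16
685 = 3·224 + 13   →  a_3 = 3

3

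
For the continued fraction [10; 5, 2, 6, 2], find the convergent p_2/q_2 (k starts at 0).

112/11

Using pₖ = aₖpₖ₋₁ + pₖ₋₂, qₖ = aₖqₖ₋₁ + qₖ₋₂ (with p₋₁=1, p₋₂=0, q₋₁=0, q₋₂=1):
  k=0: a=10, p=10, q=1
  k=1: a=5, p=51, q=5
  k=2: a=2, p=112, q=11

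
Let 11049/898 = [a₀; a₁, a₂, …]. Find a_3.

2

11049 = 12·898 + 273   →  a_0 = 12
898 = 3·273 + 79   →  a_1 = 3
273 = 3·79 + 36   →  a_2 = 3
79 = 2·36 + 7   →  a_3 = 2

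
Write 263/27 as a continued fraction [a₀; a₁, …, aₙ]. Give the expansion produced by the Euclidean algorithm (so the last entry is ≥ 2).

[9; 1, 2, 1, 6]

263 = 9*27 + 20
27 = 1*20 + 7
20 = 2*7 + 6
7 = 1*6 + 1
6 = 6*1 + 0  (stop)
So 263/27 = [9; 1, 2, 1, 6].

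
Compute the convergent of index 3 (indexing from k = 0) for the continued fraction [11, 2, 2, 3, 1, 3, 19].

Using pₖ = aₖpₖ₋₁ + pₖ₋₂, qₖ = aₖqₖ₋₁ + qₖ₋₂ (with p₋₁=1, p₋₂=0, q₋₁=0, q₋₂=1):
  k=0: a=11, p=11, q=1
  k=1: a=2, p=23, q=2
  k=2: a=2, p=57, q=5
  k=3: a=3, p=194, q=17

194/17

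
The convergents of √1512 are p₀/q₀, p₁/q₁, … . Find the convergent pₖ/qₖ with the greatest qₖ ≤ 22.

661/17

√1512 = [38; 1, 7, 1, 1, 1, 7, 1, 76, …] (period length 8).
Convergents:
  p_0/q_0 = 38/1
  p_1/q_1 = 39/1
  p_2/q_2 = 311/8
  p_3/q_3 = 350/9
  p_4/q_4 = 661/17
  p_5/q_5 = 1011/26
q_4 = 17 ≤ 22 < 26 = q_5, so the answer is 661/17.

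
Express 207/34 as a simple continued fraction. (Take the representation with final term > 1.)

207 = 6*34 + 3
34 = 11*3 + 1
3 = 3*1 + 0  (stop)
So 207/34 = [6; 11, 3].

[6; 11, 3]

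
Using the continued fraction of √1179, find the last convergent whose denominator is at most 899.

√1179 = [34; 2, 1, 33, 1, 2, 68, …] (period length 6).
Convergents:
  p_0/q_0 = 34/1
  p_1/q_1 = 69/2
  p_2/q_2 = 103/3
  p_3/q_3 = 3468/101
  p_4/q_4 = 3571/104
  p_5/q_5 = 10610/309
  p_6/q_6 = 725051/21116
q_5 = 309 ≤ 899 < 21116 = q_6, so the answer is 10610/309.

10610/309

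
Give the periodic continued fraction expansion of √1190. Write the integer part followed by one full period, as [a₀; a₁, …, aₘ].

[34; 2, 68]

a₀ = ⌊√1190⌋ = 34.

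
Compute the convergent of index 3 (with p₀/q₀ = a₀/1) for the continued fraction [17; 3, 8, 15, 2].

6547/378

Using pₖ = aₖpₖ₋₁ + pₖ₋₂, qₖ = aₖqₖ₋₁ + qₖ₋₂ (with p₋₁=1, p₋₂=0, q₋₁=0, q₋₂=1):
  k=0: a=17, p=17, q=1
  k=1: a=3, p=52, q=3
  k=2: a=8, p=433, q=25
  k=3: a=15, p=6547, q=378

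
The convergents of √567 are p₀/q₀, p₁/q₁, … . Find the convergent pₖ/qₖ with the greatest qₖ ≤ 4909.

√567 = [23; 1, 4, 3, 4, 1, 46, …] (period length 6).
Convergents:
  p_0/q_0 = 23/1
  p_1/q_1 = 24/1
  p_2/q_2 = 119/5
  p_3/q_3 = 381/16
  p_4/q_4 = 1643/69
  p_5/q_5 = 2024/85
  p_6/q_6 = 94747/3979
  p_7/q_7 = 96771/4064
  p_8/q_8 = 481831/20235
q_7 = 4064 ≤ 4909 < 20235 = q_8, so the answer is 96771/4064.

96771/4064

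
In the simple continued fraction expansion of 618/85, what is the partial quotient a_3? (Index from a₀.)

2

618 = 7·85 + 23   →  a_0 = 7
85 = 3·23 + 16   →  a_1 = 3
23 = 1·16 + 7   →  a_2 = 1
16 = 2·7 + 2   →  a_3 = 2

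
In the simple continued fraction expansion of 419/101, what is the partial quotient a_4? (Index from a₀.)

419 = 4·101 + 15   →  a_0 = 4
101 = 6·15 + 11   →  a_1 = 6
15 = 1·11 + 4   →  a_2 = 1
11 = 2·4 + 3   →  a_3 = 2
4 = 1·3 + 1   →  a_4 = 1

1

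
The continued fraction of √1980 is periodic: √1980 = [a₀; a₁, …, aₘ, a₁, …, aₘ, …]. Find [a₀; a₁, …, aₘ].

a₀ = ⌊√1980⌋ = 44.
With m₀=0, d₀=1 and mₖ₊₁ = dₖaₖ − mₖ, dₖ₊₁ = (n − mₖ₊₁²)/dₖ, aₖ₊₁ = ⌊(a₀+mₖ₊₁)/dₖ₊₁⌋:
  k=1: m=44, d=44, a=2
  k=2: m=44, d=1, a=88
d=1 and a=2a₀=88 at k=2, so the next step gives (m, d) = (44, 44) again — its k=1 value — and the period has length 2.

[44; 2, 88]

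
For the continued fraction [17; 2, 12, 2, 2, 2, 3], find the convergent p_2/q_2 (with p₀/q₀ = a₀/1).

437/25

Using pₖ = aₖpₖ₋₁ + pₖ₋₂, qₖ = aₖqₖ₋₁ + qₖ₋₂ (with p₋₁=1, p₋₂=0, q₋₁=0, q₋₂=1):
  k=0: a=17, p=17, q=1
  k=1: a=2, p=35, q=2
  k=2: a=12, p=437, q=25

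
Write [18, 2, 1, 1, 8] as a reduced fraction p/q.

Using pₖ = aₖpₖ₋₁ + pₖ₋₂ and qₖ = aₖqₖ₋₁ + qₖ₋₂:
  k=0: a=18, p=18, q=1
  k=1: a=2, p=37, q=2
  k=2: a=1, p=55, q=3
  k=3: a=1, p=92, q=5
  k=4: a=8, p=791, q=43

791/43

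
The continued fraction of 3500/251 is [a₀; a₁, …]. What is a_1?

3500 = 13·251 + 237   →  a_0 = 13
251 = 1·237 + 14   →  a_1 = 1

1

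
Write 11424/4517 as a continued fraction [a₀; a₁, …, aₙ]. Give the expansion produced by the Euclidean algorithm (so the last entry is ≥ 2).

[2; 1, 1, 8, 11, 2, 3, 3]

11424 = 2×4517 + 2390
4517 = 1×2390 + 2127
2390 = 1×2127 + 263
2127 = 8×263 + 23
263 = 11×23 + 10
23 = 2×10 + 3
10 = 3×3 + 1
3 = 3×1 + 0  (stop)
So 11424/4517 = [2; 1, 1, 8, 11, 2, 3, 3].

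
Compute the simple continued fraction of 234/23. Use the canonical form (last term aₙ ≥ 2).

234 = 10·23 + 4
23 = 5·4 + 3
4 = 1·3 + 1
3 = 3·1 + 0  (stop)
So 234/23 = [10; 5, 1, 3].

[10; 5, 1, 3]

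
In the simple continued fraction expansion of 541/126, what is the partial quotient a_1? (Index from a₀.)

3

541 = 4·126 + 37   →  a_0 = 4
126 = 3·37 + 15   →  a_1 = 3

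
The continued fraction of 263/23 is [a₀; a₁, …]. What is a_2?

263 = 11·23 + 10   →  a_0 = 11
23 = 2·10 + 3   →  a_1 = 2
10 = 3·3 + 1   →  a_2 = 3

3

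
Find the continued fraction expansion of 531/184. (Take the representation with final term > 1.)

[2; 1, 7, 1, 3, 5]

531 = 2*184 + 163
184 = 1*163 + 21
163 = 7*21 + 16
21 = 1*16 + 5
16 = 3*5 + 1
5 = 5*1 + 0  (stop)
So 531/184 = [2; 1, 7, 1, 3, 5].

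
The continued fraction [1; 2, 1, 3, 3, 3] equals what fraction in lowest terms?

Using pₖ = aₖpₖ₋₁ + pₖ₋₂ and qₖ = aₖqₖ₋₁ + qₖ₋₂:
  k=0: a=1, p=1, q=1
  k=1: a=2, p=3, q=2
  k=2: a=1, p=4, q=3
  k=3: a=3, p=15, q=11
  k=4: a=3, p=49, q=36
  k=5: a=3, p=162, q=119

162/119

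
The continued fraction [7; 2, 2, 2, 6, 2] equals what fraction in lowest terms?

1231/166

Fold from the inside: start with 2/1.
  6 + 1/2 = 13/2
  2 + 2/13 = 28/13
  2 + 13/28 = 69/28
  2 + 28/69 = 166/69
  7 + 69/166 = 1231/166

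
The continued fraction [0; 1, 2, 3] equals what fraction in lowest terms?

7/10

Using pₖ = aₖpₖ₋₁ + pₖ₋₂ and qₖ = aₖqₖ₋₁ + qₖ₋₂:
  k=0: a=0, p=0, q=1
  k=1: a=1, p=1, q=1
  k=2: a=2, p=2, q=3
  k=3: a=3, p=7, q=10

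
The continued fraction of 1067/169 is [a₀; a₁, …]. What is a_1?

3

1067 = 6·169 + 53   →  a_0 = 6
169 = 3·53 + 10   →  a_1 = 3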